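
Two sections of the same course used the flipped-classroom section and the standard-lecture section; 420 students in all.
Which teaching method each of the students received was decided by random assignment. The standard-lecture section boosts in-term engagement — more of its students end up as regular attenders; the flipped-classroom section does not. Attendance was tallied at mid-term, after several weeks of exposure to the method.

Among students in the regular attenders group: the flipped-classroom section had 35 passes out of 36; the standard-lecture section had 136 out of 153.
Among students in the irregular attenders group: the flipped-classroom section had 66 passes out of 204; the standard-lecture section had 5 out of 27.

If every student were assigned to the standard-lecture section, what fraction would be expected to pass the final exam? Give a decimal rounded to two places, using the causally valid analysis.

0.78

Mid-term attendance here is a post-treatment variable shaped by the teaching method; conditioning on it would introduce bias rather than remove it. The overall comparison is the causal one.
So P(outcome | do(the standard-lecture section)) is just the pooled rate for the standard-lecture section: 141/180 = 0.783.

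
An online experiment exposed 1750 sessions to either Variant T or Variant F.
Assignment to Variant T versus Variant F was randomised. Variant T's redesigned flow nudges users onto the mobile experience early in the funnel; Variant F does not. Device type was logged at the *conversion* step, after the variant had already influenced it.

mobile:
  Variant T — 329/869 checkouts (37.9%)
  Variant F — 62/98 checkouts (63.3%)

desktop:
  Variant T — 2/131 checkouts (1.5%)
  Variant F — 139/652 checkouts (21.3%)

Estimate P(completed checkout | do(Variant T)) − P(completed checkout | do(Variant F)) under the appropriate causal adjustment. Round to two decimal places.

Within every device type level Variant F has the higher rate, yet pooled Variant T does — Simpson's reversal.
Stratifying would compare variants among sessions the variants themselves sorted into device type groups — a form of selection on an intermediate. The unconditioned pooled rates give the total causal effect.
The causal difference is the pooled difference: 0.331 − 0.268 = +0.063.

+0.06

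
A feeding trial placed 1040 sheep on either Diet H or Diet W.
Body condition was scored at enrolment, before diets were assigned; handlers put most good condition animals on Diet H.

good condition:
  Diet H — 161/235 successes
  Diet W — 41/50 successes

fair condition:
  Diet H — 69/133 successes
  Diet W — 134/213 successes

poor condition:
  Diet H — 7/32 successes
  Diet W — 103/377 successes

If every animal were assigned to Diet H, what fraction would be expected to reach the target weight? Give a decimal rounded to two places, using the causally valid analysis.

0.45

The stratified and pooled comparisons disagree (Diet W wins within each starting body condition; Diet H wins overall), so the answer turns on the causal role of starting body condition.
Starting body condition is set before the diet has any effect — it is not caused by the diet — and it independently drives the outcome. That makes it a confounder, so the causal comparison is within starting body condition levels.
Standardising Diet H to the population starting body condition mix: 0.274·161/235 + 0.333·69/133 + 0.393·7/32 = 0.446.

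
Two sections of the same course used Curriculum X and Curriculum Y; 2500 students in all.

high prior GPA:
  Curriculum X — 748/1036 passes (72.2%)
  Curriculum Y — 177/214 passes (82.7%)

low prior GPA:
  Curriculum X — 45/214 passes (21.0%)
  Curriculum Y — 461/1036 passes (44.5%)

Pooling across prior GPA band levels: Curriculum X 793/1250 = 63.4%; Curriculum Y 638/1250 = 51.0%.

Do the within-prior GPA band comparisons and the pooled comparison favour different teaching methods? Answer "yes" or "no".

yes

Within each prior GPA band level (high prior GPA 72.2% vs 82.7%; low prior GPA 21.0% vs 44.5%), Curriculum Y has the higher rate every time. Pooled: 63.4% vs 51.0% — Curriculum X has the higher rate overall. The two comparisons disagree.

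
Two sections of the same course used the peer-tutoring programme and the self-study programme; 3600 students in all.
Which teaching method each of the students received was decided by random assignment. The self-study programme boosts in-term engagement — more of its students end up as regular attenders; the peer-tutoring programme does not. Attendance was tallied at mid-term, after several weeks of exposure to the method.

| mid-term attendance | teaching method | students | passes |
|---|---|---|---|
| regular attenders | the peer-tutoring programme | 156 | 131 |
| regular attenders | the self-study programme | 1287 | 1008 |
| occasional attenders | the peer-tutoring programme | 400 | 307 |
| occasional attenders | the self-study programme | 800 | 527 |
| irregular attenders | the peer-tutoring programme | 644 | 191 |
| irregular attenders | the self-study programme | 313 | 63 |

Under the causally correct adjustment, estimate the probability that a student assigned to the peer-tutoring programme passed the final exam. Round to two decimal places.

0.52

Within every mid-term attendance level the peer-tutoring programme has the higher rate, yet pooled the self-study programme does — Simpson's reversal.
Mid-term attendance is downstream of the teaching method. One should not condition on a consequence of treatment, so the overall rates are the right comparison.
So P(outcome | do(the peer-tutoring programme)) is just the pooled rate for the peer-tutoring programme: 629/1200 = 0.524.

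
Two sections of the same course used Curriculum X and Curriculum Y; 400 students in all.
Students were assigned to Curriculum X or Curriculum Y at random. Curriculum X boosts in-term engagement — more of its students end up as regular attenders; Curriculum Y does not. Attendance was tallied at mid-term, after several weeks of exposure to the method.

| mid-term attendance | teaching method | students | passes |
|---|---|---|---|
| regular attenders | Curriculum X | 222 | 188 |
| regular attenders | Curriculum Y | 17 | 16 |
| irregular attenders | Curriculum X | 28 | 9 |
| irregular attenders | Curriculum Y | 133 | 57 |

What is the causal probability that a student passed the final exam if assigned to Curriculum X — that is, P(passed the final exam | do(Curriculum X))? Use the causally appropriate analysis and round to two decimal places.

Stratifying would compare teaching methods among students the teaching methods themselves sorted into mid-term attendance groups — a form of selection on an intermediate. The unconditioned pooled rates give the total causal effect.
So P(outcome | do(Curriculum X)) is just the pooled rate for Curriculum X: 197/250 = 0.788.

0.79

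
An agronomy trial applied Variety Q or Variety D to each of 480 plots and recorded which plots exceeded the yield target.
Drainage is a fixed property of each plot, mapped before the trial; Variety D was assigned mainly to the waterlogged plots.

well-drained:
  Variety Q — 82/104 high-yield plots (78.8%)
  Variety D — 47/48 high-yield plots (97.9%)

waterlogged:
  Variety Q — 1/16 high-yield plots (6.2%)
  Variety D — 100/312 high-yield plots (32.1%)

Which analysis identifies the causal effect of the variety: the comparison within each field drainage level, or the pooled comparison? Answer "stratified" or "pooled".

stratified

Here field drainage is a common cause — it drives both which variety a case falls under and the outcome. The crude comparison mixes populations; the stratum-specific rates are the causally relevant ones.
Within each level — well-drained: 78.8% vs 97.9%; waterlogged: 6.2% vs 32.1% — Variety D is higher every time.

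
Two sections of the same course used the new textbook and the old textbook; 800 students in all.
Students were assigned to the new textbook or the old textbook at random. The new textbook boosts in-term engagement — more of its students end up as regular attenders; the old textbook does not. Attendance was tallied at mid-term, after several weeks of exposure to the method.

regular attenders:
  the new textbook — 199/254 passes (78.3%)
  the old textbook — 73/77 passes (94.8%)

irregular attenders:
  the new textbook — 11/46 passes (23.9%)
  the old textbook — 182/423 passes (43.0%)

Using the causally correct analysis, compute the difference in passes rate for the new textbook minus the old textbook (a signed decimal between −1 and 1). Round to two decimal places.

+0.19

The stratified and pooled comparisons disagree (the old textbook wins within each mid-term attendance; the new textbook wins overall), so the answer turns on the causal role of mid-term attendance.
Mid-term attendance is downstream of the teaching method. One should not condition on a consequence of treatment, so the overall rates are the right comparison.
The causal difference is the pooled difference: 0.700 − 0.510 = +0.190.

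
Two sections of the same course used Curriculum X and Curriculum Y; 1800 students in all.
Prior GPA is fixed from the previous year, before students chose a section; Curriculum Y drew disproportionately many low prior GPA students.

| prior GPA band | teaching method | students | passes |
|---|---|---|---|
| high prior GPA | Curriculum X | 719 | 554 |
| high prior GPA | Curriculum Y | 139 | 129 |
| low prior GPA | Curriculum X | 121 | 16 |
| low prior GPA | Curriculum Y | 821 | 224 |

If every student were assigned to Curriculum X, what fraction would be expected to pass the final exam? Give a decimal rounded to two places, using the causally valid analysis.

Prior GPA band is set before the teaching method has any effect — it is not caused by the teaching method — and it independently drives the outcome. That makes it a confounder, so the causal comparison is within prior GPA band levels.
Standardising Curriculum X to the population prior GPA band mix: 0.477·554/719 + 0.523·16/121 = 0.436.

0.44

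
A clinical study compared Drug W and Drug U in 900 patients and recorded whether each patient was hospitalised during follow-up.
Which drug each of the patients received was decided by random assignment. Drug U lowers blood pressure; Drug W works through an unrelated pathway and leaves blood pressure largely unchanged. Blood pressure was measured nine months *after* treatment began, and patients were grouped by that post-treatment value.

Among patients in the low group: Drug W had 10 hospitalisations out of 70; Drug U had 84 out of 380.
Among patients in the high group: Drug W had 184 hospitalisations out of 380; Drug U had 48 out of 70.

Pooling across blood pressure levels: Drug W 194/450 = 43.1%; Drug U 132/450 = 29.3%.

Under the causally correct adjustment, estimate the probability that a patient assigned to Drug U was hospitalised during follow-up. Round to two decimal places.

The stratified and pooled comparisons disagree (Drug W wins within each blood pressure; Drug U wins overall), so the answer turns on the causal role of blood pressure.
Because the drug influences blood pressure, blood pressure is a post-treatment mediator, not a confounder. Stratifying on it would bias the estimate; the causal effect is the crude pooled difference.
So P(outcome | do(Drug U)) is just the pooled rate for Drug U: 132/450 = 0.293.

0.29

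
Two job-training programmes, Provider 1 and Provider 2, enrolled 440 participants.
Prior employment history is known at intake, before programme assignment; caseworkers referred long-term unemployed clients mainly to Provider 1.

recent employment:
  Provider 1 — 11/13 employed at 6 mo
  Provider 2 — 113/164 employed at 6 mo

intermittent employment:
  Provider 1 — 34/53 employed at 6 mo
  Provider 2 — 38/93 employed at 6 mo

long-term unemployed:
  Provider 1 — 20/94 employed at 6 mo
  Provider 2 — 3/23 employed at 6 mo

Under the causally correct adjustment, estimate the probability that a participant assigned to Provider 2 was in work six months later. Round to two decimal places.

Within every prior employment history level Provider 1 has the higher rate, yet pooled Provider 2 does — Simpson's reversal.
The imbalance in prior employment history arose from how participants were allocated, not from anything the programme did; and prior employment history independently affects the outcome. The pooled gap is confounded — condition on prior employment history.
Standardising Provider 2 to the population prior employment history mix: 0.402·113/164 + 0.332·38/93 + 0.266·3/23 = 0.447.

0.45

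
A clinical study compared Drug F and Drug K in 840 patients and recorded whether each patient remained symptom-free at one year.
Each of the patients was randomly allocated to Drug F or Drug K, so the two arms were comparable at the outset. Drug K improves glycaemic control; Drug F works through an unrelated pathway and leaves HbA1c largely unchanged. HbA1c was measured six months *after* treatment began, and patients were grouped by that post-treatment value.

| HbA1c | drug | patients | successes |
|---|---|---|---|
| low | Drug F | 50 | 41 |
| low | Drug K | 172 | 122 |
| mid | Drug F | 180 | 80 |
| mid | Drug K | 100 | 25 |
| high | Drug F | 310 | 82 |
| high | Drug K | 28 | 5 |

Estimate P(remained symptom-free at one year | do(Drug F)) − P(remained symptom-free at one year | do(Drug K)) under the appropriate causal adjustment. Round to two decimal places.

HbA1c lies on the pathway drug → HbA1c → outcome, so adjusting for it blocks the indirect effect. For the total causal effect of drug, use the unadjusted pooled rates.
The causal difference is the pooled difference: 0.376 − 0.507 = -0.131.

-0.13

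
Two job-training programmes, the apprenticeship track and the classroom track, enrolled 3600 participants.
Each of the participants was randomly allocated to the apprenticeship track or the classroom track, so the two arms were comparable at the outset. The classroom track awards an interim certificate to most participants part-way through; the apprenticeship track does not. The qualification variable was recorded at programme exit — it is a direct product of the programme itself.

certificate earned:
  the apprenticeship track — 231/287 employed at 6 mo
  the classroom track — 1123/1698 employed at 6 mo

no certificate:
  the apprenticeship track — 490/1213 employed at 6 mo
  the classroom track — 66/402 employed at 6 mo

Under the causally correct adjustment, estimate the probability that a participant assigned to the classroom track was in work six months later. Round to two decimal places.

The qualification attained during the programme-specific comparison favours the apprenticeship track throughout, but the pooled figures favour the classroom track. The question is whether to condition on qualification attained during the programme.
Qualification attained during the programme here is a post-treatment variable shaped by the programme; conditioning on it would introduce bias rather than remove it. The overall comparison is the causal one.
So P(outcome | do(the classroom track)) is just the pooled rate for the classroom track: 1189/2100 = 0.566.

0.57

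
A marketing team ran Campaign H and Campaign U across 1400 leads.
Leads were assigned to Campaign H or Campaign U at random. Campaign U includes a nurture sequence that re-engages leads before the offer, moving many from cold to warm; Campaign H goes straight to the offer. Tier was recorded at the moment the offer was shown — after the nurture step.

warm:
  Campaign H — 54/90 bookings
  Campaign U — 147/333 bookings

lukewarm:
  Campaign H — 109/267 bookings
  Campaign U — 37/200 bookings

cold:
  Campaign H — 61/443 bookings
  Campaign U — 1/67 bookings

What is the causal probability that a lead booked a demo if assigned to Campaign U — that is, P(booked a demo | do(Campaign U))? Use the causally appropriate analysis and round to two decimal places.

The engagement tier-specific comparison favours Campaign H throughout, but the pooled figures favour Campaign U. The question is whether to condition on engagement tier.
Stratifying would compare campaigns among leads the campaigns themselves sorted into engagement tier groups — a form of selection on an intermediate. The unconditioned pooled rates give the total causal effect.
So P(outcome | do(Campaign U)) is just the pooled rate for Campaign U: 185/600 = 0.308.

0.31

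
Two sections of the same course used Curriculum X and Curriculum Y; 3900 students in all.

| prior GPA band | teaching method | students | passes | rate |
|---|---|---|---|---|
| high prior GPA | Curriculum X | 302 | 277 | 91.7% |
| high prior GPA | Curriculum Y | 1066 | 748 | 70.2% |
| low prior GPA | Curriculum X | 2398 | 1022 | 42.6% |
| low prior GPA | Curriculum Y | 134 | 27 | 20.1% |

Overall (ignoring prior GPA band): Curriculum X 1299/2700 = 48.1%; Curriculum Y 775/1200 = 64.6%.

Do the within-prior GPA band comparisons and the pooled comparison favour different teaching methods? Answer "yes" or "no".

yes

Within each prior GPA band level (high prior GPA 91.7% vs 70.2%; low prior GPA 42.6% vs 20.1%), Curriculum X has the higher rate every time. Pooled: 48.1% vs 64.6% — Curriculum Y has the higher rate overall. The two comparisons disagree.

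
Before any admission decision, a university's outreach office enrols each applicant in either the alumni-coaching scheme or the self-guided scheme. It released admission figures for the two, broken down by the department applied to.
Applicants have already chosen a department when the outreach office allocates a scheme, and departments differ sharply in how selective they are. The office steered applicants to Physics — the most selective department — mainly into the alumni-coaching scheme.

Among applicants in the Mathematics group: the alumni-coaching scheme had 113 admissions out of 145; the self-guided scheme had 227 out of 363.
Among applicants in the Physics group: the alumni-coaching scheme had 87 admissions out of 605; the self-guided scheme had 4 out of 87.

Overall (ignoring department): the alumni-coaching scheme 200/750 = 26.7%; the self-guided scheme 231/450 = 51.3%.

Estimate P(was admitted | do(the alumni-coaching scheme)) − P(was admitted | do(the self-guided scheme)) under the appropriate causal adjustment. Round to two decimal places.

+0.12

Department is set before the outreach scheme has any effect — it is not caused by the outreach scheme — and it independently drives the outcome. That makes it a confounder, so the causal comparison is within department levels.
Adjusting over the population distribution of department: 0.423·(0.779−0.625) + 0.577·(0.144−0.046) = +0.122.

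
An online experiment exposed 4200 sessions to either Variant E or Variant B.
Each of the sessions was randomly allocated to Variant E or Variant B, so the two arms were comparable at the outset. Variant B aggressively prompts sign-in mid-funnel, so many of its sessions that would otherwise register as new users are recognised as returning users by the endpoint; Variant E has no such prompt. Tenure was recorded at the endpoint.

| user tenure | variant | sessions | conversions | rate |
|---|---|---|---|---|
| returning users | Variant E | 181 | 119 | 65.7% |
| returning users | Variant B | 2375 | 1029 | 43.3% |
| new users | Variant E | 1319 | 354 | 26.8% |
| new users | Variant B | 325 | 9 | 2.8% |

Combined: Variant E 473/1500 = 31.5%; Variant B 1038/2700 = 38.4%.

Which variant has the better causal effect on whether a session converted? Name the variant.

Variant B

The stratified and pooled comparisons disagree (Variant E wins within each user tenure; Variant B wins overall), so the answer turns on the causal role of user tenure.
Stratifying would compare variants among sessions the variants themselves sorted into user tenure groups — a form of selection on an intermediate. The unconditioned pooled rates give the total causal effect.
Pooled: Variant E 31.5% vs Variant B 38.4%; Variant B is higher overall.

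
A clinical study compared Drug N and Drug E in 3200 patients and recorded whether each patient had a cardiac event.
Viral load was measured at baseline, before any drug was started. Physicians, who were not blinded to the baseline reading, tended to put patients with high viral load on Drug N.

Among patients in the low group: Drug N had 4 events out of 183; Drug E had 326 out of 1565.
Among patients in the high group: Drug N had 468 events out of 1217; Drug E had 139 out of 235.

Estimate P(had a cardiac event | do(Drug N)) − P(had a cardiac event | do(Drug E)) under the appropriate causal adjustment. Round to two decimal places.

Drug N is lower inside every viral load stratum but Drug E is lower in aggregate. Whether to stratify depends on how viral load relates to the drug.
Here viral load is a common cause — it drives both which drug a case falls under and the outcome. The crude comparison mixes populations; the stratum-specific rates are the causally relevant ones.
Adjusting over the population distribution of viral load: 0.546·(0.022−0.208) + 0.454·(0.385−0.591) = -0.196.

-0.20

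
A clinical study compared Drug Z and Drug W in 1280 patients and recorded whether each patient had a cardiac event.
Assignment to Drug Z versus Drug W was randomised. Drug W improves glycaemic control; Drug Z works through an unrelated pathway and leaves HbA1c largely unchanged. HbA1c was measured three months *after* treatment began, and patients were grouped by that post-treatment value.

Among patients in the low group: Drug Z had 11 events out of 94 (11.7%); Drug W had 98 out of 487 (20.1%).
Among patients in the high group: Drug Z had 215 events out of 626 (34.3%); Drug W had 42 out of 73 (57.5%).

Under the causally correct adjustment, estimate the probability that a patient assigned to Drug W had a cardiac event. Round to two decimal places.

The stratified and pooled comparisons disagree (Drug Z wins within each HbA1c; Drug W wins overall), so the answer turns on the causal role of HbA1c.
HbA1c is recorded after the drug and is itself shifted by it — it sits on the causal path from drug to outcome. Conditioning on a mediator would strip out part of the effect we want; the pooled comparison gives the total causal effect.
So P(outcome | do(Drug W)) is just the pooled rate for Drug W: 140/560 = 0.250.

0.25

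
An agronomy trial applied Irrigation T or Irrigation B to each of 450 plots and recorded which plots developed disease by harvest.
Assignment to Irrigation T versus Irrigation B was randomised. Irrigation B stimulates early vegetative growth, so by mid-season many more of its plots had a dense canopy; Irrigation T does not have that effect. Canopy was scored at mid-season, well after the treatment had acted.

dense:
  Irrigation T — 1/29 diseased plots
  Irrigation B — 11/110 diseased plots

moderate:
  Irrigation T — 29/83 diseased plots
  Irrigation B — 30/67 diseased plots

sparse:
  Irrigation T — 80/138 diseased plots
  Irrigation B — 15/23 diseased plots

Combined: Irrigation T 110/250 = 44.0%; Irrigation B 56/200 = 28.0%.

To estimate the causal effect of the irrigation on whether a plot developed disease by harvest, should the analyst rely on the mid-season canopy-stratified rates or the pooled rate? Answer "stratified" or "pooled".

The mid-season canopy-specific comparison favours Irrigation T throughout, but the pooled figures favour Irrigation B. The question is whether to condition on mid-season canopy.
Mid-season canopy here is a post-treatment variable shaped by the irrigation; conditioning on it would introduce bias rather than remove it. The overall comparison is the causal one.
Pooled: Irrigation T 44.0% vs Irrigation B 28.0%; Irrigation B is lower overall.

pooled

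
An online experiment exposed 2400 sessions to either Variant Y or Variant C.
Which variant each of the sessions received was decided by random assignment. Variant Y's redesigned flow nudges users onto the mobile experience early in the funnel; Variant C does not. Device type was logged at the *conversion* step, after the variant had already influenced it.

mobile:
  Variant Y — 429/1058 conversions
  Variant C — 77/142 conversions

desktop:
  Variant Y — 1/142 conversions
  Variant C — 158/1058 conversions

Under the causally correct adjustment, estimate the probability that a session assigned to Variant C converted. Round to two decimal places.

0.20

Device type is recorded after the variant and is itself shifted by it — it sits on the causal path from variant to outcome. Conditioning on a mediator would strip out part of the effect we want; the pooled comparison gives the total causal effect.
So P(outcome | do(Variant C)) is just the pooled rate for Variant C: 235/1200 = 0.196.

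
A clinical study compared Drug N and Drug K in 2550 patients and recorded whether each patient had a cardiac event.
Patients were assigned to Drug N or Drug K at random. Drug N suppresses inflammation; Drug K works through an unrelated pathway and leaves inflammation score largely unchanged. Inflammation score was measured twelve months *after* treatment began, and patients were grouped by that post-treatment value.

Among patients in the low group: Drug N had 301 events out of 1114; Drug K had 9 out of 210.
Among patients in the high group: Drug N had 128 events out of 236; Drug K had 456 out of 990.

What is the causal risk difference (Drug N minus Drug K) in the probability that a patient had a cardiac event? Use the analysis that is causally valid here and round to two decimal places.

Inflammation score lies on the pathway drug → inflammation score → outcome, so adjusting for it blocks the indirect effect. For the total causal effect of drug, use the unadjusted pooled rates.
The causal difference is the pooled difference: 0.318 − 0.388 = -0.070.

-0.07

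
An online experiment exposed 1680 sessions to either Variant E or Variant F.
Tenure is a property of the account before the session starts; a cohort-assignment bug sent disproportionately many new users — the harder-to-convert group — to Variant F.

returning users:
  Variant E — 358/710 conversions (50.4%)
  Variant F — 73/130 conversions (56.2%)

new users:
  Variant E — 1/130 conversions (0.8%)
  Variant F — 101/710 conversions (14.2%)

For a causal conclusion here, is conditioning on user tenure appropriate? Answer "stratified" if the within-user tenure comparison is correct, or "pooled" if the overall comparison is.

stratified

User tenure is set before the variant has any effect — it is not caused by the variant — and it independently drives the outcome. That makes it a confounder, so the causal comparison is within user tenure levels.
Within each level — returning users: 50.4% vs 56.2%; new users: 0.8% vs 14.2% — Variant F is higher every time.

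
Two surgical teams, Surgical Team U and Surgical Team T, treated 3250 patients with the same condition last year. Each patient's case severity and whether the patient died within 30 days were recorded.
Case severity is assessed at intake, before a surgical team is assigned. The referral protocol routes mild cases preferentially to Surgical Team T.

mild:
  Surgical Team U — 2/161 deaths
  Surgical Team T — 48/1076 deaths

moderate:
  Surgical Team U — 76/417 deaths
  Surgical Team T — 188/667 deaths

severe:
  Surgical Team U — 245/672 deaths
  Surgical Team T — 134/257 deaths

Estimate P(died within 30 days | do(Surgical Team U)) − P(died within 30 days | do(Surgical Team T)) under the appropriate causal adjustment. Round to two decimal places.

-0.09

Here case severity is a common cause — it drives both which surgical team a case falls under and the outcome. The crude comparison mixes populations; the stratum-specific rates are the causally relevant ones.
Adjusting over the population distribution of case severity: 0.381·(0.012−0.045) + 0.334·(0.182−0.282) + 0.286·(0.365−0.521) = -0.090.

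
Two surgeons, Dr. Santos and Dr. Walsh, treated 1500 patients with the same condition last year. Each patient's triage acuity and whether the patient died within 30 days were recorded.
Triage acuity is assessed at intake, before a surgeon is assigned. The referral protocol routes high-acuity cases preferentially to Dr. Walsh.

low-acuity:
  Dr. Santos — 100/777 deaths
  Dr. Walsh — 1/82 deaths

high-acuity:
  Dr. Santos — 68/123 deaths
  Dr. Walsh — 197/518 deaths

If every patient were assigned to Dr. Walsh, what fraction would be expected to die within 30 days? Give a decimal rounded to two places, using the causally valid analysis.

Nothing the surgeon does changes triage acuity; the imbalance is an allocation artefact. With triage acuity also predicting the outcome, the pooled figure is confounded, and the within-stratum comparison is the causal one.
Standardising Dr. Walsh to the population triage acuity mix: 0.573·1/82 + 0.427·197/518 = 0.170.

0.17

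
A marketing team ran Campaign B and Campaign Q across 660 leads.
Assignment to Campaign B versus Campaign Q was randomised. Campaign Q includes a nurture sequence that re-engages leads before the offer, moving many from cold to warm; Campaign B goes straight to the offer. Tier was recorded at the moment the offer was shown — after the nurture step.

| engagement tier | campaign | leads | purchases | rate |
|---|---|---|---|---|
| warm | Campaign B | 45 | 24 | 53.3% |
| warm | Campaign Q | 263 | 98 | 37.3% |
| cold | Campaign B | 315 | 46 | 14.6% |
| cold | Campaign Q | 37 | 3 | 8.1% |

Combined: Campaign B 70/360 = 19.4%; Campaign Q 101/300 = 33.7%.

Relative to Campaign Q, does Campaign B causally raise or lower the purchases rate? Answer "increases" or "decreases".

decreases

Stratifying would compare campaigns among leads the campaigns themselves sorted into engagement tier groups — a form of selection on an intermediate. The unconditioned pooled rates give the total causal effect.
Pooled: Campaign B 19.4% vs Campaign Q 33.7%; Campaign Q is higher overall.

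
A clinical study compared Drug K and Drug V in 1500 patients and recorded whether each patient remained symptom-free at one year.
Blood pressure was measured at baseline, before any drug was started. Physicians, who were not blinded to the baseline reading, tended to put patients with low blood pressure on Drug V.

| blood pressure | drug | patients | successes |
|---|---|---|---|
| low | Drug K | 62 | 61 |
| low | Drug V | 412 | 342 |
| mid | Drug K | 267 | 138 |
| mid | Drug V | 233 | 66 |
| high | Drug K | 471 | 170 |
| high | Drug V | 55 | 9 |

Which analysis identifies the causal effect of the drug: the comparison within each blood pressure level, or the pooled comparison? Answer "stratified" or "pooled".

Within every blood pressure level Drug K has the higher rate, yet pooled Drug V does — Simpson's reversal.
The imbalance in blood pressure arose from how patients were allocated, not from anything the drug did; and blood pressure independently affects the outcome. The pooled gap is confounded — condition on blood pressure.
Within each level — low: 98.4% vs 83.0%; mid: 51.7% vs 28.3%; high: 36.1% vs 16.4% — Drug K is higher every time.

stratified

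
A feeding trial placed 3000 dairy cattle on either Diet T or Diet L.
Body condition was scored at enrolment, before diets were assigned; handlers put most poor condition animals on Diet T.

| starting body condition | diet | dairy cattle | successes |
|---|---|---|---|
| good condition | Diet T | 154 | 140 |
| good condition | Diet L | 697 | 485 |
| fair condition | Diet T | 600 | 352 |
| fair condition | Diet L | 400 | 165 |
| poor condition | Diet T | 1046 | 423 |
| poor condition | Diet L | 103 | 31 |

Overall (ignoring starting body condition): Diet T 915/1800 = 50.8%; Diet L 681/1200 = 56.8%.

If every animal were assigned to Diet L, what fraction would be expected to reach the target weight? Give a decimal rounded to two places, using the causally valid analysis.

0.45

The stratified and pooled comparisons disagree (Diet T wins within each starting body condition; Diet L wins overall), so the answer turns on the causal role of starting body condition.
Starting body condition differs across diets for reasons unrelated to any effect of the diet itself, and it separately predicts the outcome — a classic confounder. We must compare within starting body condition levels.
Standardising Diet L to the population starting body condition mix: 0.284·485/697 + 0.333·165/400 + 0.383·31/103 = 0.450.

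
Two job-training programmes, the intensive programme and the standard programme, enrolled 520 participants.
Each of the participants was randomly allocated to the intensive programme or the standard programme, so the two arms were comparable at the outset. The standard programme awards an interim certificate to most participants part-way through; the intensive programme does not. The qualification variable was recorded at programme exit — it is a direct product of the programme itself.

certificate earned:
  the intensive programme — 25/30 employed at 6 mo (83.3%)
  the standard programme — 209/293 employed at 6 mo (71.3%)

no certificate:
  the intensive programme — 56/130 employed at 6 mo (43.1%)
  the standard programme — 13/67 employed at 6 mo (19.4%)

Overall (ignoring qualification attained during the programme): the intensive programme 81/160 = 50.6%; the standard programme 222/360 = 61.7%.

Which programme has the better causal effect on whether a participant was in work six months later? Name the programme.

the standard programme

Qualification attained during the programme lies on the pathway programme → qualification attained during the programme → outcome, so adjusting for it blocks the indirect effect. For the total causal effect of programme, use the unadjusted pooled rates.
Pooled: the intensive programme 50.6% vs the standard programme 61.7%; the standard programme is higher overall.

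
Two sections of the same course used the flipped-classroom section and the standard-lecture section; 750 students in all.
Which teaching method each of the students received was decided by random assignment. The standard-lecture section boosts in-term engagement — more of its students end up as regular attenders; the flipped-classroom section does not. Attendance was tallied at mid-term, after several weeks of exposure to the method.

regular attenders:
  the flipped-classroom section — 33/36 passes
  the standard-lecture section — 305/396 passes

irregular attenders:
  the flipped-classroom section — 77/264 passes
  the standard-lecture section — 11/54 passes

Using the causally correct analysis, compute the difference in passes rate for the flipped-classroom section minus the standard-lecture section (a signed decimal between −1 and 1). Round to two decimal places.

the flipped-classroom section is higher inside every mid-term attendance stratum but the standard-lecture section is higher in aggregate. Whether to stratify depends on how mid-term attendance relates to the teaching method.
Mid-term attendance is recorded after the teaching method and is itself shifted by it — it sits on the causal path from teaching method to outcome. Conditioning on a mediator would strip out part of the effect we want; the pooled comparison gives the total causal effect.
The causal difference is the pooled difference: 0.367 − 0.702 = -0.336.

-0.34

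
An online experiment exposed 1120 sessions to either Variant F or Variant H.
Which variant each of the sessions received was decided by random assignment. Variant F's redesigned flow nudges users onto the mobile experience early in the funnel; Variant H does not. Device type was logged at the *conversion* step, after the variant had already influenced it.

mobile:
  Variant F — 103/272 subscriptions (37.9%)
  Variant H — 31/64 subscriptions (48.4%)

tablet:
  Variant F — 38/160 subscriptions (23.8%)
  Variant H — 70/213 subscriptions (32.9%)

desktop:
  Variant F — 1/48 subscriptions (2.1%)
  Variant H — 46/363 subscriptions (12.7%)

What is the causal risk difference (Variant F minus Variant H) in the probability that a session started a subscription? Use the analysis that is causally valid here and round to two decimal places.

The stratified and pooled comparisons disagree (Variant H wins within each device type; Variant F wins overall), so the answer turns on the causal role of device type.
Stratifying would compare variants among sessions the variants themselves sorted into device type groups — a form of selection on an intermediate. The unconditioned pooled rates give the total causal effect.
The causal difference is the pooled difference: 0.296 − 0.230 = +0.066.

+0.07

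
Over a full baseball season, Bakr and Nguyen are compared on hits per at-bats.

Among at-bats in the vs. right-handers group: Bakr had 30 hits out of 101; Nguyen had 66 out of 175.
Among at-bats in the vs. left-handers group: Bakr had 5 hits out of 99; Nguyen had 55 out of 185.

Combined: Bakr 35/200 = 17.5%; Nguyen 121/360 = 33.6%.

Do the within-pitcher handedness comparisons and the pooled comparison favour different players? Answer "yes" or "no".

Within each pitcher handedness level (vs. right-handers 29.7% vs 37.7%; vs. left-handers 5.1% vs 29.7%), Nguyen has the higher rate every time. Pooled: 17.5% vs 33.6% — Nguyen has the higher rate overall. They agree.

no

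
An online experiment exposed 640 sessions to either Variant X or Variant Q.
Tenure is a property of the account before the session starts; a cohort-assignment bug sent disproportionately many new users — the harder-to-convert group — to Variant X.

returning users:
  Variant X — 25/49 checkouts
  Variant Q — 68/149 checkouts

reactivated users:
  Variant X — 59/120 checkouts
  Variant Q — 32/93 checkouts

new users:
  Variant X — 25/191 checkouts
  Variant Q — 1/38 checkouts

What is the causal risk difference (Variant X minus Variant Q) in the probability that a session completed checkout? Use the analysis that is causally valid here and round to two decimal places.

+0.10

Since user tenure is a pre-existing factor (not a product of the variant) and it affects the outcome on its own, it is a confounder. The stratified rates, not the pooled rate, identify the causal effect.
Adjusting over the population distribution of user tenure: 0.309·(0.510−0.456) + 0.333·(0.492−0.344) + 0.358·(0.131−0.026) = +0.103.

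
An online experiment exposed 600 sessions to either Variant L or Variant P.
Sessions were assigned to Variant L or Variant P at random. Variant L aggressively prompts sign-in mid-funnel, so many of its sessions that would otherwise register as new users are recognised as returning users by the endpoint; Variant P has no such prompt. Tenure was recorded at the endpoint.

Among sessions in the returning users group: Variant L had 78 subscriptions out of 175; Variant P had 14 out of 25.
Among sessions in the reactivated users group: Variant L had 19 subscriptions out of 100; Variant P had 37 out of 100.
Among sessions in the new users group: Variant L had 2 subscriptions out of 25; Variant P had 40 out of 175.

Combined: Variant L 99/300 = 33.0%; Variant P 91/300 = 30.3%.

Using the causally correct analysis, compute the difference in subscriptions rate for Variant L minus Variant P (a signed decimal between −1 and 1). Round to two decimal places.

User tenure is downstream of the variant. One should not condition on a consequence of treatment, so the overall rates are the right comparison.
The causal difference is the pooled difference: 0.330 − 0.303 = +0.027.

+0.03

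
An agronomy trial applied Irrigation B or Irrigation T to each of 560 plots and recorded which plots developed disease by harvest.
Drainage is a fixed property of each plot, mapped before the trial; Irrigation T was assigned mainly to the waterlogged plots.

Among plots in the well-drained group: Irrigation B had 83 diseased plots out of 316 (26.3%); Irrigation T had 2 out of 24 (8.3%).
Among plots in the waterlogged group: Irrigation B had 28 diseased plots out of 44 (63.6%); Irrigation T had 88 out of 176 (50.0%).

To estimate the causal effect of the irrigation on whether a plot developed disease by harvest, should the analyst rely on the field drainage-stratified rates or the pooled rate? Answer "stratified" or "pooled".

stratified

Within every field drainage level Irrigation T has the lower rate, yet pooled Irrigation B does — Simpson's reversal.
Nothing the irrigation does changes field drainage; the imbalance is an allocation artefact. With field drainage also predicting the outcome, the pooled figure is confounded, and the within-stratum comparison is the causal one.
Within each level — well-drained: 26.3% vs 8.3%; waterlogged: 63.6% vs 50.0% — Irrigation T is lower every time.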